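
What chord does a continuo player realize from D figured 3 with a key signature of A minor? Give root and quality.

D minor

The figures 3 indicate a triad in root position.
In root position the bass is the root, so the root is D.
The chord tones are D, F, A, giving D minor.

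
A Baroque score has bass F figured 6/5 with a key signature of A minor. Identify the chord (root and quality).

D minor seventh

The figures 6/5 indicate a seventh chord in first inversion.
In first inversion the root lies a sixth above the bass: a sixth above F in A minor is D.
The chord tones are F, A, C, D, giving D minor seventh.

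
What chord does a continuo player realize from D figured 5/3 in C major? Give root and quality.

D minor

The figures 5/3 indicate a triad in root position.
In root position the bass is the root, so the root is D.
The chord tones are D, F, A, giving D minor.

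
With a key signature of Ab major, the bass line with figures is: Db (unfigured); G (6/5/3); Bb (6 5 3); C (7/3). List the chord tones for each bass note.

Db, F, Ab | G, Bb, Db, Eb | Bb, Db, F, G | C, Eb, G, Bb

Db (5/3): Db, F, Ab.
G (6/5/3): G, Bb, Db, Eb.
Bb (6/5/3): Bb, Db, F, G.
C (7/5/3): C, Eb, G, Bb.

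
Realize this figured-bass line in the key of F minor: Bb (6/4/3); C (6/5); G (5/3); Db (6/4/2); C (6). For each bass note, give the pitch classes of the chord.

Bb, Db, Eb, G | C, Eb, G, Ab | G, Bb, Db | Db, Eb, G, Bb | C, Eb, Ab

Bb (6/4/3): Bb, Db, Eb, G.
C (6/5/3): C, Eb, G, Ab.
G (5/3): G, Bb, Db.
Db (6/4/2): Db, Eb, G, Bb.
C (6/3): C, Eb, Ab.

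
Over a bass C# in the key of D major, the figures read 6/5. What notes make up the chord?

The written figures 6/5 are shorthand for 6/5/3: the 3 is implied.
A third above C# in this key is E.
A fifth above C# in this key is G.
A sixth above C# in this key is A.
Together with the bass C#, this spells A dominant seventh in first inversion.

C#, E, G, A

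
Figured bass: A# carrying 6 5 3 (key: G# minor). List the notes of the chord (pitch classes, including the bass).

A third above A# in this key is C#.
A fifth above A# in this key is E.
A sixth above A# in this key is F#.
Together with the bass A#, this spells F# dominant seventh in first inversion.

A#, C#, E, F#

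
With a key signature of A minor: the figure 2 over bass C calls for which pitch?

D

Counting 1 letter step above C lands on D; in A minor, that letter is D.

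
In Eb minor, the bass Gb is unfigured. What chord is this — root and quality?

Gb major

An unfigured bass indicates a triad in root position.
In root position the bass is the root, so the root is Gb.
The chord tones are Gb, Bb, Db, giving Gb major.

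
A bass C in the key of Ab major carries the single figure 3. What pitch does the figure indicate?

Counting 2 letter steps above C lands on E; in Ab major, that letter is Eb.

Eb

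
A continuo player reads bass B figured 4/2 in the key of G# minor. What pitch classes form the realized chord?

B, C#, E, G#

The written figures 4/2 are shorthand for 6/4/2: the 6 is implied.
A second above B in this key is C#.
A fourth above B in this key is E.
A sixth above B in this key is G#.
Together with the bass B, this spells C# minor seventh in third inversion.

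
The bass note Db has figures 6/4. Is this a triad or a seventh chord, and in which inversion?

triad, second inversion

Intervals of 6/4 above the bass form a triad; the bass is the fifth, so this is second inversion.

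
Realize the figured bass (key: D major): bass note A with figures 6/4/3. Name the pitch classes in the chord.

A, C#, D, F#

A third above A in this key is C#.
A fourth above A in this key is D.
A sixth above A in this key is F#.
Together with the bass A, this spells D major seventh in second inversion.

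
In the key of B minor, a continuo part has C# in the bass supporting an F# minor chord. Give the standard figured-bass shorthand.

6/4

C# is the fifth of F# minor, so the chord is in second inversion.
A triad in second inversion is figured 6/4, conventionally abbreviated 6/4.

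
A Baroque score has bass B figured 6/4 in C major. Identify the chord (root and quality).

The figures 6/4 indicate a triad in second inversion.
In second inversion the root lies a fourth above the bass: a fourth above B in C major is E.
The chord tones are B, E, G, giving E minor.

E minor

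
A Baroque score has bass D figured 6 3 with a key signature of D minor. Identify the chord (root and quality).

Bb major

The figures 6 3 indicate a triad in first inversion.
In first inversion the root lies a sixth above the bass: a sixth above D in D minor is Bb.
The chord tones are D, F, Bb, giving Bb major.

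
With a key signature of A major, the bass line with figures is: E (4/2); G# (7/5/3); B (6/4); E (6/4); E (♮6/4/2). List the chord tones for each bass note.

E (6/4/2): E, F#, A, C#.
G# (7/5/3): G#, B, D, F#.
B (6/4): B, E, G#.
E (6/4): E, A, C#.
E (♮6/4/2): E, F#, A, C.

E, F#, A, C# | G#, B, D, F# | B, E, G# | E, A, C# | E, F#, A, C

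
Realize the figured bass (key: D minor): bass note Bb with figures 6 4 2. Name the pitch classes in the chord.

Bb, C, E, G

A second above Bb in this key is C.
A fourth above Bb in this key is E.
A sixth above Bb in this key is G.
Together with the bass Bb, this spells C dominant seventh in third inversion.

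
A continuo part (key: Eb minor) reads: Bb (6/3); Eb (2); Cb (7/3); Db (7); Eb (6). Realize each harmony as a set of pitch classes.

Bb, Db, Gb | Eb, F, Ab, Cb | Cb, Eb, Gb, Bb | Db, F, Ab, Cb | Eb, Gb, Cb

Bb (6/3): Bb, Db, Gb.
Eb (6/4/2): Eb, F, Ab, Cb.
Cb (7/5/3): Cb, Eb, Gb, Bb.
Db (7/5/3): Db, F, Ab, Cb.
Eb (6/3): Eb, Gb, Cb.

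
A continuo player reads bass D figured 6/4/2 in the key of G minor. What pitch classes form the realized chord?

A second above D in this key is Eb.
A fourth above D in this key is G.
A sixth above D in this key is Bb.
Together with the bass D, this spells Eb major seventh in third inversion.

D, Eb, G, Bb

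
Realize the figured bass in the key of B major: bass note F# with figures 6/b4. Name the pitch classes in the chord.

F#, Bb, D#

A fourth above F# in this key is B, lowered to Bb by the flat.
A sixth above F# in this key is D#.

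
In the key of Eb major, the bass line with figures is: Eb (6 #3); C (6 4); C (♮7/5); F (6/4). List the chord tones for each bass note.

Eb, G#, C | C, F, Ab | C, Eb, G, B | F, Bb, D

Eb (6/#3): Eb, G#, C.
C (6/4): C, F, Ab.
C (♮7/5/3): C, Eb, G, B.
F (6/4): F, Bb, D.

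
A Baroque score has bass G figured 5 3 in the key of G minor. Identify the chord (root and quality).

The figures 5 3 indicate a triad in root position.
In root position the bass is the root, so the root is G.
The chord tones are G, Bb, D, giving G minor.

G minor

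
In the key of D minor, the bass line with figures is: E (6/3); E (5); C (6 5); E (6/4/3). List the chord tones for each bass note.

E (6/3): E, G, C.
E (5/3): E, G, Bb.
C (6/5/3): C, E, G, A.
E (6/4/3): E, G, A, C.

E, G, C | E, G, Bb | C, E, G, A | E, G, A, C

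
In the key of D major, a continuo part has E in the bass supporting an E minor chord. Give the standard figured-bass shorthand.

no figures

E is the root of E minor, so the chord is in root position.
A triad in root position is figured 5/3, conventionally abbreviated (no figures — root-position triad).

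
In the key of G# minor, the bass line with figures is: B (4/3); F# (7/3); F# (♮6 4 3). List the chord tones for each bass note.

B, D#, E, G# | F#, A#, C#, E | F#, A#, B, D

B (6/4/3): B, D#, E, G#.
F# (7/5/3): F#, A#, C#, E.
F# (♮6/4/3): F#, A#, B, D.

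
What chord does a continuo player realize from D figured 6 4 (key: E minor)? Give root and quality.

The figures 6 4 indicate a triad in second inversion.
In second inversion the root lies a fourth above the bass: a fourth above D in E minor is G.
The chord tones are D, G, B, giving G major.

G major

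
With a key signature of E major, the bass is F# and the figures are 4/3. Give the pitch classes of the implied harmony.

F#, A, B, D#

The written figures 4/3 are shorthand for 6/4/3: the 6 is implied.
A third above F# in this key is A.
A fourth above F# in this key is B.
A sixth above F# in this key is D#.
Together with the bass F#, this spells B dominant seventh in second inversion.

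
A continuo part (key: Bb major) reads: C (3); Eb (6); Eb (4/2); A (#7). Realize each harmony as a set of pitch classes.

C, Eb, G | Eb, G, C | Eb, F, A, C | A, C, Eb, G#

C (5/3): C, Eb, G.
Eb (6/3): Eb, G, C.
Eb (6/4/2): Eb, F, A, C.
A (#7/5/3): A, C, Eb, G#.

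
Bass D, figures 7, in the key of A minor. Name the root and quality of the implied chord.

The figures 7 indicate a seventh chord in root position.
In root position the bass is the root, so the root is D.
The chord tones are D, F, A, C, giving D minor seventh.

D minor seventh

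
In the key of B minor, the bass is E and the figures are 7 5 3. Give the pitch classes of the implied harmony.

A third above E in this key is G.
A fifth above E in this key is B.
A seventh above E in this key is D.
Together with the bass E, this spells E minor seventh in root position.

E, G, B, D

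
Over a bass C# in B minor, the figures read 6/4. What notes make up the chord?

A fourth above C# in this key is F#.
A sixth above C# in this key is A.
Together with the bass C#, this spells F# minor in second inversion.

C#, F#, A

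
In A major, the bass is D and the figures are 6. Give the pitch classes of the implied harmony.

D, F#, B

The written figures 6 are shorthand for 6/3: the 3 is implied.
A third above D in this key is F#.
A sixth above D in this key is B.
Together with the bass D, this spells B minor in first inversion.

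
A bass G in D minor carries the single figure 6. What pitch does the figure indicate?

E

Counting 5 letter steps above G lands on E; in D minor, that letter is E.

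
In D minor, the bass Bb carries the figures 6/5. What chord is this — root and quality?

G minor seventh

The figures 6/5 indicate a seventh chord in first inversion.
In first inversion the root lies a sixth above the bass: a sixth above Bb in D minor is G.
The chord tones are Bb, D, F, G, giving G minor seventh.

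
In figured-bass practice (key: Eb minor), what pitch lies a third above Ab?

Cb

Counting 2 letter steps above Ab lands on C; in Eb minor, that letter is Cb.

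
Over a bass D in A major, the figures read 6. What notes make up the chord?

The written figures 6 are shorthand for 6/3: the 3 is implied.
A third above D in this key is F#.
A sixth above D in this key is B.
Together with the bass D, this spells B minor in first inversion.

D, F#, B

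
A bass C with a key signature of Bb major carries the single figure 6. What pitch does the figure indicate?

Counting 5 letter steps above C lands on A; in Bb major, that letter is A.

A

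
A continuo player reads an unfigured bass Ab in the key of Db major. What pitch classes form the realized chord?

Ab, C, Eb

An unfigured bass implies 5/3.
A third above Ab in this key is C.
A fifth above Ab in this key is Eb.
Together with the bass Ab, this spells Ab major in root position.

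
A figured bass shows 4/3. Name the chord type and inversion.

seventh chord, second inversion

4/3 is shorthand for 6/4/3.
Intervals of 6/4/3 above the bass form a seventh chord; the bass is the fifth, so this is second inversion.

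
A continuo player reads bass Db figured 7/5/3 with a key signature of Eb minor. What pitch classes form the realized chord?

A third above Db in this key is F.
A fifth above Db in this key is Ab.
A seventh above Db in this key is Cb.
Together with the bass Db, this spells Db dominant seventh in root position.

Db, F, Ab, Cb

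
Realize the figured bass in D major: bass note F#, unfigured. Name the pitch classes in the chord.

F#, A, C#

An unfigured bass implies 5/3.
A third above F# in this key is A.
A fifth above F# in this key is C#.
Together with the bass F#, this spells F# minor in root position.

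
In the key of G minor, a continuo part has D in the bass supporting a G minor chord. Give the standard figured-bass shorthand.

D is the fifth of G minor, so the chord is in second inversion.
A triad in second inversion is figured 6/4, conventionally abbreviated 6/4.

6/4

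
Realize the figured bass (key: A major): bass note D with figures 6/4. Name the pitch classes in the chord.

D, G#, B

A fourth above D in this key is G#.
A sixth above D in this key is B.
Together with the bass D, this spells G# diminished in second inversion.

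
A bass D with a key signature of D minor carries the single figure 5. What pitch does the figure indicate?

A

Counting 4 letter steps above D lands on A; in D minor, that letter is A.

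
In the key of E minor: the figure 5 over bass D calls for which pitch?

Counting 4 letter steps above D lands on A; in E minor, that letter is A.

A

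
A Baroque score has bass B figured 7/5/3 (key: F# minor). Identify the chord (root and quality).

B minor seventh

The figures 7/5/3 indicate a seventh chord in root position.
In root position the bass is the root, so the root is B.
The chord tones are B, D, F#, A, giving B minor seventh.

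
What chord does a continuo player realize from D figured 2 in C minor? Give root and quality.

Eb major seventh

The figures 2 indicate a seventh chord in third inversion.
In third inversion the root lies a second above the bass: a second above D in C minor is Eb.
The chord tones are D, Eb, G, Bb, giving Eb major seventh.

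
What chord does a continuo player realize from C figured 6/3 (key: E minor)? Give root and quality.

The figures 6/3 indicate a triad in first inversion.
In first inversion the root lies a sixth above the bass: a sixth above C in E minor is A.
The chord tones are C, E, A, giving A minor.

A minor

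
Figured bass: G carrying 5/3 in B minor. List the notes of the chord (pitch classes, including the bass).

A third above G in this key is B.
A fifth above G in this key is D.
Together with the bass G, this spells G major in root position.

G, B, D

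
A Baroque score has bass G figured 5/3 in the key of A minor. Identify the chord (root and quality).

G major

The figures 5/3 indicate a triad in root position.
In root position the bass is the root, so the root is G.
The chord tones are G, B, D, giving G major.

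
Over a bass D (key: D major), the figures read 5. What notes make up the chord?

D, F#, A

The written figures 5 are shorthand for 5/3: the 3 is implied.
A third above D in this key is F#.
A fifth above D in this key is A.
Together with the bass D, this spells D major in root position.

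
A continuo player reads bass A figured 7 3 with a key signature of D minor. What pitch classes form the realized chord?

The written figures 7 3 are shorthand for 7/5/3: the 5 is implied.
A third above A in this key is C.
A fifth above A in this key is E.
A seventh above A in this key is G.
Together with the bass A, this spells A minor seventh in root position.

A, C, E, G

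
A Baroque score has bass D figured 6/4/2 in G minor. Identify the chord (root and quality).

The figures 6/4/2 indicate a seventh chord in third inversion.
In third inversion the root lies a second above the bass: a second above D in G minor is Eb.
The chord tones are D, Eb, G, Bb, giving Eb major seventh.

Eb major seventh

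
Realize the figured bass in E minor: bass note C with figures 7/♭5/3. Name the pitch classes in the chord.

C, E, Gb, B

A third above C in this key is E.
A fifth above C in this key is G, lowered to Gb by the flat.
A seventh above C in this key is B.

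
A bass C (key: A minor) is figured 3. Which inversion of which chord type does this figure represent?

3 is shorthand for 5/3.
Intervals of 5/3 above the bass form a triad; the bass is the root, so this is root position.

triad, root position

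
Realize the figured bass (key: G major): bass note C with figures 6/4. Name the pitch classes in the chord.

C, F#, A

A fourth above C in this key is F#.
A sixth above C in this key is A.
Together with the bass C, this spells F# diminished in second inversion.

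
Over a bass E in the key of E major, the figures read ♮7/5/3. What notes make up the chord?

A third above E in this key is G#.
A fifth above E in this key is B.
A seventh above E in this key is D#, made natural (D) by the ♮ figure.
Together with the bass E, this spells E dominant seventh in root position.

E, G#, B, D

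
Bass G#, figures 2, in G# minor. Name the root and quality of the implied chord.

A# half-diminished seventh

The figures 2 indicate a seventh chord in third inversion.
In third inversion the root lies a second above the bass: a second above G# in G# minor is A#.
The chord tones are G#, A#, C#, E, giving A# half-diminished seventh.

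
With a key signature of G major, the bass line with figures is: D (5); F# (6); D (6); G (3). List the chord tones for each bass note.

D, F#, A | F#, A, D | D, F#, B | G, B, D

D (5/3): D, F#, A.
F# (6/3): F#, A, D.
D (6/3): D, F#, B.
G (5/3): G, B, D.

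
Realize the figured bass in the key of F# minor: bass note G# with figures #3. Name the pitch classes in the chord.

G#, B#, D

The written figures #3 are shorthand for 5/3: the 5 is implied.
A third above G# in this key is B, raised to B# by the sharp.
A fifth above G# in this key is D.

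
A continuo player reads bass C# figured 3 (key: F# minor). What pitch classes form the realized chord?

C#, E, G#

The written figures 3 are shorthand for 5/3: the 5 is implied.
A third above C# in this key is E.
A fifth above C# in this key is G#.
Together with the bass C#, this spells C# minor in root position.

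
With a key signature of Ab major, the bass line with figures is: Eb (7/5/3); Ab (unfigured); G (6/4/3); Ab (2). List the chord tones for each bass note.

Eb, G, Bb, Db | Ab, C, Eb | G, Bb, C, Eb | Ab, Bb, Db, F

Eb (7/5/3): Eb, G, Bb, Db.
Ab (5/3): Ab, C, Eb.
G (6/4/3): G, Bb, C, Eb.
Ab (6/4/2): Ab, Bb, Db, F.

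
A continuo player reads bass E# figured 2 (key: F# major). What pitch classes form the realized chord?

The written figures 2 are shorthand for 6/4/2: the 6/4 are implied.
A second above E# in this key is F#.
A fourth above E# in this key is A#.
A sixth above E# in this key is C#.
Together with the bass E#, this spells F# major seventh in third inversion.

E#, F#, A#, C#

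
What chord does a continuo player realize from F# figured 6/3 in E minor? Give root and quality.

The figures 6/3 indicate a triad in first inversion.
In first inversion the root lies a sixth above the bass: a sixth above F# in E minor is D.
The chord tones are F#, A, D, giving D major.

D major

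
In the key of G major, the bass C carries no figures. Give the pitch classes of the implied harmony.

An unfigured bass implies 5/3.
A third above C in this key is E.
A fifth above C in this key is G.
Together with the bass C, this spells C major in root position.

C, E, G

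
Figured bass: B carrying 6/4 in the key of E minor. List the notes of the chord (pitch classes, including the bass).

B, E, G

A fourth above B in this key is E.
A sixth above B in this key is G.
Together with the bass B, this spells E minor in second inversion.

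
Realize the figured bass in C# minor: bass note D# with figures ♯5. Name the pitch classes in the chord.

The written figures ♯5 are shorthand for 5/3: the 3 is implied.
A third above D# in this key is F#.
A fifth above D# in this key is A, raised to A# by the sharp.
Together with the bass D#, this spells D# minor in root position.

D#, F#, A#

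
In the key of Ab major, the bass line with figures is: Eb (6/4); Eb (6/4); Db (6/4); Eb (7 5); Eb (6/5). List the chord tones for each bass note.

Eb, Ab, C | Eb, Ab, C | Db, G, Bb | Eb, G, Bb, Db | Eb, G, Bb, C

Eb (6/4): Eb, Ab, C.
Eb (6/4): Eb, Ab, C.
Db (6/4): Db, G, Bb.
Eb (7/5/3): Eb, G, Bb, Db.
Eb (6/5/3): Eb, G, Bb, C.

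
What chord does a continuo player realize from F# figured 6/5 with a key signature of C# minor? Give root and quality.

The figures 6/5 indicate a seventh chord in first inversion.
In first inversion the root lies a sixth above the bass: a sixth above F# in C# minor is D#.
The chord tones are F#, A, C#, D#, giving D# half-diminished seventh.

D# half-diminished seventh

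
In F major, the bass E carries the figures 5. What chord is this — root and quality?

E diminished

The figures 5 indicate a triad in root position.
In root position the bass is the root, so the root is E.
The chord tones are E, G, Bb, giving E diminished.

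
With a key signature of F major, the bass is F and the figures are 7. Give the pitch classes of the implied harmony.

F, A, C, E

The written figures 7 are shorthand for 7/5/3: the 5/3 are implied.
A third above F in this key is A.
A fifth above F in this key is C.
A seventh above F in this key is E.
Together with the bass F, this spells F major seventh in root position.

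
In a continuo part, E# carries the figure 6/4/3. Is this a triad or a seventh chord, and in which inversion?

seventh chord, second inversion

Intervals of 6/4/3 above the bass form a seventh chord; the bass is the fifth, so this is second inversion.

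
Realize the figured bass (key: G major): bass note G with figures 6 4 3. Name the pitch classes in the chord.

A third above G in this key is B.
A fourth above G in this key is C.
A sixth above G in this key is E.
Together with the bass G, this spells C major seventh in second inversion.

G, B, C, E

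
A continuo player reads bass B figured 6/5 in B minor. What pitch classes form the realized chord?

The written figures 6/5 are shorthand for 6/5/3: the 3 is implied.
A third above B in this key is D.
A fifth above B in this key is F#.
A sixth above B in this key is G.
Together with the bass B, this spells G major seventh in first inversion.

B, D, F#, G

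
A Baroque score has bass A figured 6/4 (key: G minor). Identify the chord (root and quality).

The figures 6/4 indicate a triad in second inversion.
In second inversion the root lies a fourth above the bass: a fourth above A in G minor is D.
The chord tones are A, D, F, giving D minor.

D minor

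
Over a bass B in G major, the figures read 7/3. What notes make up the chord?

The written figures 7/3 are shorthand for 7/5/3: the 5 is implied.
A third above B in this key is D.
A fifth above B in this key is F#.
A seventh above B in this key is A.
Together with the bass B, this spells B minor seventh in root position.

B, D, F#, A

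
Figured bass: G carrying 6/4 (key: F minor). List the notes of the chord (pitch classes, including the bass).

G, C, Eb

A fourth above G in this key is C.
A sixth above G in this key is Eb.
Together with the bass G, this spells C minor in second inversion.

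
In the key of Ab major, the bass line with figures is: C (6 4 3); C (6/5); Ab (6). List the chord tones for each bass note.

C, Eb, F, Ab | C, Eb, G, Ab | Ab, C, F

C (6/4/3): C, Eb, F, Ab.
C (6/5/3): C, Eb, G, Ab.
Ab (6/3): Ab, C, F.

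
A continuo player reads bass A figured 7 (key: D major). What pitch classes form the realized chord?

The written figures 7 are shorthand for 7/5/3: the 5/3 are implied.
A third above A in this key is C#.
A fifth above A in this key is E.
A seventh above A in this key is G.
Together with the bass A, this spells A dominant seventh in root position.

A, C#, E, G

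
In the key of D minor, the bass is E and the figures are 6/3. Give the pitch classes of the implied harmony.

A third above E in this key is G.
A sixth above E in this key is C.
Together with the bass E, this spells C major in first inversion.

E, G, C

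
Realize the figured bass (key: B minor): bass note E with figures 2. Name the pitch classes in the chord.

The written figures 2 are shorthand for 6/4/2: the 6/4 are implied.
A second above E in this key is F#.
A fourth above E in this key is A.
A sixth above E in this key is C#.
Together with the bass E, this spells F# minor seventh in third inversion.

E, F#, A, C#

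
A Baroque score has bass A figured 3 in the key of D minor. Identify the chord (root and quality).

The figures 3 indicate a triad in root position.
In root position the bass is the root, so the root is A.
The chord tones are A, C, E, giving A minor.

A minor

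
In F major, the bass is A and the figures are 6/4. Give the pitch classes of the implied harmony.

A, D, F

A fourth above A in this key is D.
A sixth above A in this key is F.
Together with the bass A, this spells D minor in second inversion.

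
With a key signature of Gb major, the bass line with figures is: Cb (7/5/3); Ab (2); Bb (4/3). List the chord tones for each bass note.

Cb (7/5/3): Cb, Eb, Gb, Bb.
Ab (6/4/2): Ab, Bb, Db, F.
Bb (6/4/3): Bb, Db, Eb, Gb.

Cb, Eb, Gb, Bb | Ab, Bb, Db, F | Bb, Db, Eb, Gb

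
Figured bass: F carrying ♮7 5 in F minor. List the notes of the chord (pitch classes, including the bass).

F, Ab, C, E

The written figures ♮7 5 are shorthand for 7/5/3: the 3 is implied.
A third above F in this key is Ab.
A fifth above F in this key is C.
A seventh above F in this key is Eb, made natural (E) by the ♮ figure.
Together with the bass F, this spells F minor-major seventh in root position.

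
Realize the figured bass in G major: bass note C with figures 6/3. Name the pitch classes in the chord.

C, E, A

A third above C in this key is E.
A sixth above C in this key is A.
Together with the bass C, this spells A minor in first inversion.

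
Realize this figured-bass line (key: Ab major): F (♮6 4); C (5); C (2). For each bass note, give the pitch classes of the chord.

F (♮6/4): F, Bb, D.
C (5/3): C, Eb, G.
C (6/4/2): C, Db, F, Ab.

F, Bb, D | C, Eb, G | C, Db, F, Ab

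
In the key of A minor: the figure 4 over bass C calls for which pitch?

F

Counting 3 letter steps above C lands on F; in A minor, that letter is F.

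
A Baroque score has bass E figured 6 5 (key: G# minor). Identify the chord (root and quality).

The figures 6 5 indicate a seventh chord in first inversion.
In first inversion the root lies a sixth above the bass: a sixth above E in G# minor is C#.
The chord tones are E, G#, B, C#, giving C# minor seventh.

C# minor seventh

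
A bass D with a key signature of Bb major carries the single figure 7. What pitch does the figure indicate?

Counting 6 letter steps above D lands on C; in Bb major, that letter is C.

C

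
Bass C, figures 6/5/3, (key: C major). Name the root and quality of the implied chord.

A minor seventh

The figures 6/5/3 indicate a seventh chord in first inversion.
In first inversion the root lies a sixth above the bass: a sixth above C in C major is A.
The chord tones are C, E, G, A, giving A minor seventh.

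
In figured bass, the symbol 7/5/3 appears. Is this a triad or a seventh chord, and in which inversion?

seventh chord, root position

Intervals of 7/5/3 above the bass form a seventh chord; the bass is the root, so this is root position.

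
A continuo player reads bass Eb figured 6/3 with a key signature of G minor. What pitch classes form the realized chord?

Eb, G, C

A third above Eb in this key is G.
A sixth above Eb in this key is C.
Together with the bass Eb, this spells C minor in first inversion.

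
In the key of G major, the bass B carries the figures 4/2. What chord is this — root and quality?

The figures 4/2 indicate a seventh chord in third inversion.
In third inversion the root lies a second above the bass: a second above B in G major is C.
The chord tones are B, C, E, G, giving C major seventh.

C major seventh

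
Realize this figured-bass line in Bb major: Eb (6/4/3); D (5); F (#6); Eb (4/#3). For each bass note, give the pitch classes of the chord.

Eb, G, A, C | D, F, A | F, A, D# | Eb, G#, A, C

Eb (6/4/3): Eb, G, A, C.
D (5/3): D, F, A.
F (#6/3): F, A, D#.
Eb (6/4/#3): Eb, G#, A, C.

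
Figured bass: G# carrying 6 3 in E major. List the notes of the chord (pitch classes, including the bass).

A third above G# in this key is B.
A sixth above G# in this key is E.
Together with the bass G#, this spells E major in first inversion.

G#, B, E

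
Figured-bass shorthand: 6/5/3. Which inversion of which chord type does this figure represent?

Intervals of 6/5/3 above the bass form a seventh chord; the bass is the third, so this is first inversion.

seventh chord, first inversion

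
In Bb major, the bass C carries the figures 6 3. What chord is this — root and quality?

The figures 6 3 indicate a triad in first inversion.
In first inversion the root lies a sixth above the bass: a sixth above C in Bb major is A.
The chord tones are C, Eb, A, giving A diminished.

A diminished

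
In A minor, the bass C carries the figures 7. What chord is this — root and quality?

The figures 7 indicate a seventh chord in root position.
In root position the bass is the root, so the root is C.
The chord tones are C, E, G, B, giving C major seventh.

C major seventh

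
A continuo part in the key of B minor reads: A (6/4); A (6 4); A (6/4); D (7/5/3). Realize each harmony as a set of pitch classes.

A (6/4): A, D, F#.
A (6/4): A, D, F#.
A (6/4): A, D, F#.
D (7/5/3): D, F#, A, C#.

A, D, F# | A, D, F# | A, D, F# | D, F#, A, C#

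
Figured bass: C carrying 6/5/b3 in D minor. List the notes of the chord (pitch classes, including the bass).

C, Eb, G, A

A third above C in this key is E, lowered to Eb by the flat.
A fifth above C in this key is G.
A sixth above C in this key is A.
Together with the bass C, this spells A half-diminished seventh in first inversion.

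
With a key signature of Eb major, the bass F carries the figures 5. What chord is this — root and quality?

F minor

The figures 5 indicate a triad in root position.
In root position the bass is the root, so the root is F.
The chord tones are F, Ab, C, giving F minor.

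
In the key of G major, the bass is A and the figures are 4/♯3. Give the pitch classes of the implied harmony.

The written figures 4/♯3 are shorthand for 6/4/3: the 6 is implied.
A third above A in this key is C, raised to C# by the sharp.
A fourth above A in this key is D.
A sixth above A in this key is F#.
Together with the bass A, this spells D major seventh in second inversion.

A, C#, D, F#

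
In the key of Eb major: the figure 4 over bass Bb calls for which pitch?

Counting 3 letter steps above Bb lands on E; in Eb major, that letter is Eb.

Eb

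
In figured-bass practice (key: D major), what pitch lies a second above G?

Counting 1 letter step above G lands on A; in D major, that letter is A.

A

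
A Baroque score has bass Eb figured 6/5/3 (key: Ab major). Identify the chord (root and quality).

C minor seventh

The figures 6/5/3 indicate a seventh chord in first inversion.
In first inversion the root lies a sixth above the bass: a sixth above Eb in Ab major is C.
The chord tones are Eb, G, Bb, C, giving C minor seventh.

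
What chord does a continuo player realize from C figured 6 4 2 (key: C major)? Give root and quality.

The figures 6 4 2 indicate a seventh chord in third inversion.
In third inversion the root lies a second above the bass: a second above C in C major is D.
The chord tones are C, D, F, A, giving D minor seventh.

D minor seventh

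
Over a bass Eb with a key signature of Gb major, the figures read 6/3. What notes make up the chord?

A third above Eb in this key is Gb.
A sixth above Eb in this key is Cb.
Together with the bass Eb, this spells Cb major in first inversion.

Eb, Gb, Cb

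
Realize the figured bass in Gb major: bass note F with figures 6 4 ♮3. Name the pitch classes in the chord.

F, A, Bb, Db

A third above F in this key is Ab, made natural (A) by the ♮ figure.
A fourth above F in this key is Bb.
A sixth above F in this key is Db.
Together with the bass F, this spells Bb minor-major seventh in second inversion.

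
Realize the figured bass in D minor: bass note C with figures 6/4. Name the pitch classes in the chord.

C, F, A

A fourth above C in this key is F.
A sixth above C in this key is A.
Together with the bass C, this spells F major in second inversion.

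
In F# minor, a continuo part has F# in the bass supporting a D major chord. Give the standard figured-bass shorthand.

F# is the third of D major, so the chord is in first inversion.
A triad in first inversion is figured 6/3, conventionally abbreviated 6.

6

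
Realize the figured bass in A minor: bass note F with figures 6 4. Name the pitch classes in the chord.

F, B, D

A fourth above F in this key is B.
A sixth above F in this key is D.
Together with the bass F, this spells B diminished in second inversion.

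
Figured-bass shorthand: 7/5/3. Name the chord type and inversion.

Intervals of 7/5/3 above the bass form a seventh chord; the bass is the root, so this is root position.

seventh chord, root position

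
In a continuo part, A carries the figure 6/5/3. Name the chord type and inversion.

Intervals of 6/5/3 above the bass form a seventh chord; the bass is the third, so this is first inversion.

seventh chord, first inversion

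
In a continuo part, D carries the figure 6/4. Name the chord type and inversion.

triad, second inversion

Intervals of 6/4 above the bass form a triad; the bass is the fifth, so this is second inversion.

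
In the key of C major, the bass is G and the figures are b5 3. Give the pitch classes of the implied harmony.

G, B, Db

A third above G in this key is B.
A fifth above G in this key is D, lowered to Db by the flat.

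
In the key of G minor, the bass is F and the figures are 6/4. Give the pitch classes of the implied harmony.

F, Bb, D

A fourth above F in this key is Bb.
A sixth above F in this key is D.
Together with the bass F, this spells Bb major in second inversion.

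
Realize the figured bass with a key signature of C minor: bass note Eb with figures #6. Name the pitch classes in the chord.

The written figures #6 are shorthand for 6/3: the 3 is implied.
A third above Eb in this key is G.
A sixth above Eb in this key is C, raised to C# by the sharp.

Eb, G, C#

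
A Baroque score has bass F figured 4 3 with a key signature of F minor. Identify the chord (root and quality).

Bb minor seventh

The figures 4 3 indicate a seventh chord in second inversion.
In second inversion the root lies a fourth above the bass: a fourth above F in F minor is Bb.
The chord tones are F, Ab, Bb, Db, giving Bb minor seventh.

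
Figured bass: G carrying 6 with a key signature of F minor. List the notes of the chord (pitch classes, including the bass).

G, Bb, Eb

The written figures 6 are shorthand for 6/3: the 3 is implied.
A third above G in this key is Bb.
A sixth above G in this key is Eb.
Together with the bass G, this spells Eb major in first inversion.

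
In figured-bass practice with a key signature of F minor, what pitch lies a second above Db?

Eb

Counting 1 letter step above Db lands on E; in F minor, that letter is Eb.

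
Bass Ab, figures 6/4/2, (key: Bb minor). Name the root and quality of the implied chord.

The figures 6/4/2 indicate a seventh chord in third inversion.
In third inversion the root lies a second above the bass: a second above Ab in Bb minor is Bb.
The chord tones are Ab, Bb, Db, F, giving Bb minor seventh.

Bb minor seventh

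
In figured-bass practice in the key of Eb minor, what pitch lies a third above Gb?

Bb

Counting 2 letter steps above Gb lands on B; in Eb minor, that letter is Bb.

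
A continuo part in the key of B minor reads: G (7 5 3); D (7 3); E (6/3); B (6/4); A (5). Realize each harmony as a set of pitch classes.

G, B, D, F# | D, F#, A, C# | E, G, C# | B, E, G | A, C#, E

G (7/5/3): G, B, D, F#.
D (7/5/3): D, F#, A, C#.
E (6/3): E, G, C#.
B (6/4): B, E, G.
A (5/3): A, C#, E.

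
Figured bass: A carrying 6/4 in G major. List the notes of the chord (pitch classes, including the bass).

A fourth above A in this key is D.
A sixth above A in this key is F#.
Together with the bass A, this spells D major in second inversion.

A, D, F#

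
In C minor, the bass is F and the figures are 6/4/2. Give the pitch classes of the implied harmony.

A second above F in this key is G.
A fourth above F in this key is Bb.
A sixth above F in this key is D.
Together with the bass F, this spells G minor seventh in third inversion.

F, G, Bb, D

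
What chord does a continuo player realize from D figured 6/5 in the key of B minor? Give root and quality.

B minor seventh

The figures 6/5 indicate a seventh chord in first inversion.
In first inversion the root lies a sixth above the bass: a sixth above D in B minor is B.
The chord tones are D, F#, A, B, giving B minor seventh.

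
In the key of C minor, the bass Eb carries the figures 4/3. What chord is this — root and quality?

The figures 4/3 indicate a seventh chord in second inversion.
In second inversion the root lies a fourth above the bass: a fourth above Eb in C minor is Ab.
The chord tones are Eb, G, Ab, C, giving Ab major seventh.

Ab major seventh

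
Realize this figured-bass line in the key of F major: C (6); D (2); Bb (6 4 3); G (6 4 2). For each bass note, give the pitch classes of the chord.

C, E, A | D, E, G, Bb | Bb, D, E, G | G, A, C, E

C (6/3): C, E, A.
D (6/4/2): D, E, G, Bb.
Bb (6/4/3): Bb, D, E, G.
G (6/4/2): G, A, C, E.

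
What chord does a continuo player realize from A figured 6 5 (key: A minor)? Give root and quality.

F major seventh

The figures 6 5 indicate a seventh chord in first inversion.
In first inversion the root lies a sixth above the bass: a sixth above A in A minor is F.
The chord tones are A, C, E, F, giving F major seventh.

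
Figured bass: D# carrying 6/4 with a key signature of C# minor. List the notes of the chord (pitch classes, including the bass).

D#, G#, B

A fourth above D# in this key is G#.
A sixth above D# in this key is B.
Together with the bass D#, this spells G# minor in second inversion.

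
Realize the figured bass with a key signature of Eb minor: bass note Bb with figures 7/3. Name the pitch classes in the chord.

Bb, Db, F, Ab

The written figures 7/3 are shorthand for 7/5/3: the 5 is implied.
A third above Bb in this key is Db.
A fifth above Bb in this key is F.
A seventh above Bb in this key is Ab.
Together with the bass Bb, this spells Bb minor seventh in root position.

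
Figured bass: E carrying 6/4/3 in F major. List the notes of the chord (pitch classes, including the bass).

E, G, A, C

A third above E in this key is G.
A fourth above E in this key is A.
A sixth above E in this key is C.
Together with the bass E, this spells A minor seventh in second inversion.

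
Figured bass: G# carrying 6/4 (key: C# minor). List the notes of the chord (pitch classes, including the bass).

G#, C#, E

A fourth above G# in this key is C#.
A sixth above G# in this key is E.
Together with the bass G#, this spells C# minor in second inversion.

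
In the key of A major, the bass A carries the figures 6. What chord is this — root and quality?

The figures 6 indicate a triad in first inversion.
In first inversion the root lies a sixth above the bass: a sixth above A in A major is F#.
The chord tones are A, C#, F#, giving F# minor.

F# minor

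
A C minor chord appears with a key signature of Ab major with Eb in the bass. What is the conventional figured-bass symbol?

Eb is the third of C minor, so the chord is in first inversion.
A triad in first inversion is figured 6/3, conventionally abbreviated 6.

6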